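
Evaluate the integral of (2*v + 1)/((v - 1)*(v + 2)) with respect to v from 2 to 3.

log(5/2)

Factor the denominator: v**2 + v - 2 = (v + 2)(v - 1).
Partial fractions: (2*v + 1)/((v - 1)*(v + 2)) = 1/(v + 2) + 1/(v - 1).
An antiderivative is F(v) = log(v - 1) + log(v + 2).
Then F(3) - F(2) = (log(10)) - (log(4)) = log(5/2).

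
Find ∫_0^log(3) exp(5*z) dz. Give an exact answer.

Let u = exp(z), so du = exp(z) dz. When z = 0, u = 1; when z = log(3), u = 3.
The integral becomes ∫ u**4 du from 1 to 3, with antiderivative u**5/5.
Back in z: F(z) = exp(5*z)/5.
Then F(log(3)) - F(0) = (243/5) - (1/5) = 242/5.

242/5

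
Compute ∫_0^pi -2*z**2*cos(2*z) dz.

-pi

Integrate by parts twice (u = z^2, dv = -2*cos(2*z) dz).
An antiderivative is F(z) = -z**2*sin(2*z) - z*cos(2*z) + sin(2*z)/2.
Then F(pi) - F(0) = (-pi) - (0) = -pi.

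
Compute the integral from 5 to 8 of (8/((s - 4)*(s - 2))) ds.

Factor the denominator: s**2 - 6*s + 8 = (s - 2)(s - 4).
Partial fractions: 8/((s - 4)*(s - 2)) = -4/(s - 2) + 4/(s - 4).
An antiderivative is F(s) = 4*log(s - 4) - 4*log(s - 2).
Then F(8) - F(5) = (log(16/81)) - (-log(81)) = log(16).

log(16)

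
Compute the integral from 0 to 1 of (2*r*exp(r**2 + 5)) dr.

Let u = r**2 + 5, so du = 2*r dr. When r = 0, u = 5; when r = 1, u = 6.
The integral becomes ∫ exp(u) du from 5 to 6, with antiderivative exp(u).
Back in r: F(r) = exp(r**2 + 5).
Then F(1) - F(0) = (exp(6)) - (exp(5)) = -exp(5) + exp(6).

-exp(5) + exp(6)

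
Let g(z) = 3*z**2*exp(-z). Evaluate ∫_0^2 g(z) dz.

Integrate by parts twice (u = z^2, dv = 3*exp(-z) dz).
An antiderivative is F(z) = (-3*z**2 - 6*z - 6)*exp(-z).
Then F(2) - F(0) = (-30*exp(-2)) - (-6) = 6 - 30*exp(-2).

6 - 30*exp(-2)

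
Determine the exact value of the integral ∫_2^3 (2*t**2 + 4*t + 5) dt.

By the power rule, an antiderivative is F(t) = 2*t**3/3 + 2*t**2 + 5*t.
Then F(3) - F(2) = (51) - (70/3) = 83/3.

83/3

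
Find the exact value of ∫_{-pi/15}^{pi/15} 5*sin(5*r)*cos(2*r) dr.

Use the identity sin(5*r)cos(2*r) = [sin(7*r) + sin(3*r)]/2.
An antiderivative is F(r) = -5*cos(3*r)/6 - 5*cos(7*r)/14.
Then F(pi/15) - F(-pi/15) = (-55*sqrt(5)/336 - 5*sqrt(30 - 6*sqrt(5))/112 - 55/336) - (-55*sqrt(5)/336 - 5*sqrt(30 - 6*sqrt(5))/112 - 55/336) = 0.

0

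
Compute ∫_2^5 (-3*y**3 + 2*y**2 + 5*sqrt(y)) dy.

By the power rule, an antiderivative is F(y) = -3*y**4/4 + 10*y**(3/2)/3 + 2*y**3/3.
Then F(5) - F(2) = (-4625/12 + 50*sqrt(5)/3) - (-20/3 + 20*sqrt(2)/3) = -1515/4 - 20*sqrt(2)/3 + 50*sqrt(5)/3.

-1515/4 - 20*sqrt(2)/3 + 50*sqrt(5)/3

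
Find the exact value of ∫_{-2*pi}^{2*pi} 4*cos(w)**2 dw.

8*pi

Use the identity cos^2(w) = (1 + cos(2*w))/2.
An antiderivative is F(w) = 2*w + sin(2*w).
Then F(2*pi) - F(-2*pi) = (4*pi) - (-4*pi) = 8*pi.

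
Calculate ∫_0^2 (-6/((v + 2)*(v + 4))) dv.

Factor the denominator: v**2 + 6*v + 8 = (v + 4)(v + 2).
Partial fractions: -6/((v + 2)*(v + 4)) = 3/(v + 4) - 3/(v + 2).
An antiderivative is F(v) = -3*log(v + 2) + 3*log(v + 4).
Then F(2) - F(0) = (log(27/8)) - (log(8)) = log(27/64).

log(27/64)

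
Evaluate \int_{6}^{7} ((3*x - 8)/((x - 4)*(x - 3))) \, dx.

-6*log(2) + 5*log(3)

Factor the denominator: x**2 - 7*x + 12 = (x - 3)(x - 4).
Partial fractions: (3*x - 8)/((x - 4)*(x - 3)) = -1/(x - 3) + 4/(x - 4).
An antiderivative is F(x) = 4*log(x - 4) - log(x - 3).
Then F(7) - F(6) = (log(81/4)) - (log(16/3)) = -6*log(2) + 5*log(3).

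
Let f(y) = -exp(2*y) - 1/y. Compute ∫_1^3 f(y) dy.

-exp(6)/2 - log(3) + exp(2)/2

An antiderivative is F(y) = -exp(2*y)/2 - log(y).
Then F(3) - F(1) = (-exp(6)/2 - log(3)) - (-exp(2)/2) = -exp(6)/2 - log(3) + exp(2)/2.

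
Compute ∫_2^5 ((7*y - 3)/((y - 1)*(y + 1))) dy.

9*log(2)

Factor the denominator: y**2 - 1 = (y + 1)(y - 1).
Partial fractions: (7*y - 3)/((y - 1)*(y + 1)) = 5/(y + 1) + 2/(y - 1).
An antiderivative is F(y) = 2*log(y - 1) + 5*log(y + 1).
Then F(5) - F(2) = (5*log(3) + 9*log(2)) - (5*log(3)) = 9*log(2).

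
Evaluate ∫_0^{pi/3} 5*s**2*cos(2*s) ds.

-5*pi/12 - 5*sqrt(3)/8 + 5*sqrt(3)*pi**2/36

Integrate by parts twice (u = s^2, dv = 5*cos(2*s) ds).
An antiderivative is F(s) = 5*s**2*sin(2*s)/2 + 5*s*cos(2*s)/2 - 5*sin(2*s)/4.
Then F(pi/3) - F(0) = (-5*pi/12 - 5*sqrt(3)/8 + 5*sqrt(3)*pi**2/36) - (0) = -5*pi/12 - 5*sqrt(3)/8 + 5*sqrt(3)*pi**2/36.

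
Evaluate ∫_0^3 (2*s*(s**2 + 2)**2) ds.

441

Let u = s**2 + 2, so du = 2*s ds. When s = 0, u = 2; when s = 3, u = 11.
The integral becomes ∫ u**2 du from 2 to 11, with antiderivative u**3/3.
Back in s: F(s) = (s**2 + 2)**3/3.
Then F(3) - F(0) = (1331/3) - (8/3) = 441.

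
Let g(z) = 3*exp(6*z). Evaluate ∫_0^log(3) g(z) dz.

364

Let u = exp(z), so du = exp(z) dz. When z = 0, u = 1; when z = log(3), u = 3.
The integral becomes 3·∫ u**5 du from 1 to 3, with antiderivative u**6/2.
Back in z: F(z) = exp(6*z)/2.
Then F(log(3)) - F(0) = (729/2) - (1/2) = 364.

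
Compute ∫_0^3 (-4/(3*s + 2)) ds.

An antiderivative is F(s) = -4*log(3*s + 2)/3.
Then F(3) - F(0) = (-4*log(11)/3) - (-4*log(2)/3) = -4*log(11)/3 + 4*log(2)/3.

-4*log(11)/3 + 4*log(2)/3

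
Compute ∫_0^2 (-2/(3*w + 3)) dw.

-2*log(3)/3

An antiderivative is F(w) = -2*log(3*w + 3)/3.
Then F(2) - F(0) = (-4*log(3)/3) - (-2*log(3)/3) = -2*log(3)/3.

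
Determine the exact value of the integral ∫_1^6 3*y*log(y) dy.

-105/4 + 54*log(2) + 54*log(3)

Integrate by parts once (u = ln y, dv = 3*y dy).
An antiderivative is F(y) = 3*y**2*(2*log(y) - 1)/4.
Then F(6) - F(1) = (-27 + 54*log(2) + 54*log(3)) - (-3/4) = -105/4 + 54*log(2) + 54*log(3).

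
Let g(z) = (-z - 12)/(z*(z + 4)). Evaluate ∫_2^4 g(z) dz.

Factor the denominator: z**2 + 4*z = (z + 4)z.
Partial fractions: (-z - 12)/(z*(z + 4)) = 2/(z + 4) - 3/z.
An antiderivative is F(z) = -3*log(z) + 2*log(z + 4).
Then F(4) - F(2) = (0) - (log(9/2)) = log(2/9).

log(2/9)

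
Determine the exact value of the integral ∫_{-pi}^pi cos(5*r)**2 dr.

pi

Use the identity cos^2(5*r) = (1 + cos(10*r))/2.
An antiderivative is F(r) = r/2 + sin(10*r)/20.
Then F(pi) - F(-pi) = (pi/2) - (-pi/2) = pi.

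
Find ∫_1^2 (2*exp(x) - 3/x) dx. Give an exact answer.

-2*exp(1) - log(8) + 2*exp(2)

An antiderivative is F(x) = 2*exp(x) - 3*log(x).
Then F(2) - F(1) = (-log(8) + 2*exp(2)) - (2*exp(1)) = -2*exp(1) - log(8) + 2*exp(2).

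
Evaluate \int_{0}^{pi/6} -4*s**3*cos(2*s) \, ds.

-3/4 - pi**2/24 - sqrt(3)*pi**3/216 + sqrt(3)*pi/4

Integrate by parts 3 times (u = s^3, dv = -4*cos(2*s) ds).
An antiderivative is F(s) = -2*s**3*sin(2*s) - 3*s**2*cos(2*s) + 3*s*sin(2*s) + 3*cos(2*s)/2.
Then F(pi/6) - F(0) = (-pi**2/24 - sqrt(3)*pi**3/216 + 3/4 + sqrt(3)*pi/4) - (3/2) = -3/4 - pi**2/24 - sqrt(3)*pi**3/216 + sqrt(3)*pi/4.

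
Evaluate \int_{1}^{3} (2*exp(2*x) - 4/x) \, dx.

An antiderivative is F(x) = exp(2*x) - 4*log(x).
Then F(3) - F(1) = (-log(81) + exp(6)) - (exp(2)) = -exp(2) - log(81) + exp(6).

-exp(2) - log(81) + exp(6)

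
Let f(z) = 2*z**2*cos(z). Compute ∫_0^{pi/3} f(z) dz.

-2*sqrt(3) + sqrt(3)*pi**2/9 + 2*pi/3

Integrate by parts twice (u = z^2, dv = 2*cos(z) dz).
An antiderivative is F(z) = 2*z**2*sin(z) + 4*z*cos(z) - 4*sin(z).
Then F(pi/3) - F(0) = (-2*sqrt(3) + sqrt(3)*pi**2/9 + 2*pi/3) - (0) = -2*sqrt(3) + sqrt(3)*pi**2/9 + 2*pi/3.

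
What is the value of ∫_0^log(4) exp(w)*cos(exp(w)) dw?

-sin(1) + sin(4)

Let u = exp(w), so du = exp(w) dw. When w = 0, u = 1; when w = log(4), u = 4.
The integral becomes ∫ cos(u) du from 1 to 4, with antiderivative sin(u).
Back in w: F(w) = sin(exp(w)).
Then F(log(4)) - F(0) = (sin(4)) - (sin(1)) = -sin(1) + sin(4).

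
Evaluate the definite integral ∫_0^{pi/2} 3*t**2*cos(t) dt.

-6 + 3*pi**2/4

Integrate by parts twice (u = t^2, dv = 3*cos(t) dt).
An antiderivative is F(t) = 3*t**2*sin(t) + 6*t*cos(t) - 6*sin(t).
Then F(pi/2) - F(0) = (-6 + 3*pi**2/4) - (0) = -6 + 3*pi**2/4.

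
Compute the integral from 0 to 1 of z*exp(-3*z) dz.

Integrate by parts once (u = z, dv = exp(-3*z) dz).
An antiderivative is F(z) = (-3*z - 1)*exp(-3*z)/9.
Then F(1) - F(0) = (-4*exp(-3)/9) - (-1/9) = (-4 + exp(3))*exp(-3)/9.

(-4 + exp(3))*exp(-3)/9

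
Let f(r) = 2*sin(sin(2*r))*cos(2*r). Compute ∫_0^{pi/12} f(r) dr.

Let u = sin(2*r), so du = 2*cos(2*r) dr. When r = 0, u = 0; when r = pi/12, u = 1/2.
The integral becomes ∫ sin(u) du from 0 to 1/2, with antiderivative -cos(u).
Back in r: F(r) = -cos(sin(2*r)).
Then F(pi/12) - F(0) = (-cos(1/2)) - (-1) = 1 - cos(1/2).

1 - cos(1/2)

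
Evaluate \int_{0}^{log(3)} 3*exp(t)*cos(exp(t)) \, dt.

-3*sin(1) + 3*sin(3)

Let u = exp(t), so du = exp(t) dt. When t = 0, u = 1; when t = log(3), u = 3.
The integral becomes 3·∫ cos(u) du from 1 to 3, with antiderivative 3*sin(u).
Back in t: F(t) = 3*sin(exp(t)).
Then F(log(3)) - F(0) = (3*sin(3)) - (3*sin(1)) = -3*sin(1) + 3*sin(3).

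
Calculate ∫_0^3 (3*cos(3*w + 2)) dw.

sin(11) - sin(2)

Let u = 3*w + 2, so du = 3 dw. When w = 0, u = 2; when w = 3, u = 11.
The integral becomes ∫ cos(u) du from 2 to 11, with antiderivative sin(u).
Back in w: F(w) = sin(3*w + 2).
Then F(3) - F(0) = (sin(11)) - (sin(2)) = sin(11) - sin(2).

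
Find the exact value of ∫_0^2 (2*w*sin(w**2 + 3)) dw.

Let u = w**2 + 3, so du = 2*w dw. When w = 0, u = 3; when w = 2, u = 7.
The integral becomes ∫ sin(u) du from 3 to 7, with antiderivative -cos(u).
Back in w: F(w) = -cos(w**2 + 3).
Then F(2) - F(0) = (-cos(7)) - (-cos(3)) = cos(3) - cos(7).

cos(3) - cos(7)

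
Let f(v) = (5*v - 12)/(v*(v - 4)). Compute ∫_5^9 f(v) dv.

Factor the denominator: v**2 - 4*v = v(v - 4).
Partial fractions: (5*v - 12)/(v*(v - 4)) = 3/v + 2/(v - 4).
An antiderivative is F(v) = 3*log(v) + 2*log(v - 4).
Then F(9) - F(5) = (2*log(5) + 6*log(3)) - (3*log(5)) = -log(5) + 6*log(3).

-log(5) + 6*log(3)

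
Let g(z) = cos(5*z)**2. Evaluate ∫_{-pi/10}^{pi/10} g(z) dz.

Use the identity cos^2(5*z) = (1 + cos(10*z))/2.
An antiderivative is F(z) = z/2 + sin(10*z)/20.
Then F(pi/10) - F(-pi/10) = (pi/20) - (-pi/20) = pi/10.

pi/10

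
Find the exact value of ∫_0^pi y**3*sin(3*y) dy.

pi*(-2 + 3*pi**2)/9

Integrate by parts 3 times (u = y^3, dv = sin(3*y) dy).
An antiderivative is F(y) = -y**3*cos(3*y)/3 + y**2*sin(3*y)/3 + 2*y*cos(3*y)/9 - 2*sin(3*y)/27.
Then F(pi) - F(0) = (pi*(-2 + 3*pi**2)/9) - (0) = pi*(-2 + 3*pi**2)/9.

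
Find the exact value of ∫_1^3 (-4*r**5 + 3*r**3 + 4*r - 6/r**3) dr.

-412

By the power rule, an antiderivative is F(r) = -2*r**6/3 + 3*r**4/4 + 2*r**2 + 3/r**2.
Then F(3) - F(1) = (-4883/12) - (61/12) = -412.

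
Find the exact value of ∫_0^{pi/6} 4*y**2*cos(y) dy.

-4 + pi**2/18 + 2*sqrt(3)*pi/3

Integrate by parts twice (u = y^2, dv = 4*cos(y) dy).
An antiderivative is F(y) = 4*y**2*sin(y) + 8*y*cos(y) - 8*sin(y).
Then F(pi/6) - F(0) = (-4 + pi**2/18 + 2*sqrt(3)*pi/3) - (0) = -4 + pi**2/18 + 2*sqrt(3)*pi/3.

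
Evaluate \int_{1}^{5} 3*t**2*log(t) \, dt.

Integrate by parts once (u = ln t, dv = 3*t**2 dt).
An antiderivative is F(t) = t**3*(3*log(t) - 1)/3.
Then F(5) - F(1) = (-125/3 + 125*log(5)) - (-1/3) = -124/3 + 125*log(5).

-124/3 + 125*log(5)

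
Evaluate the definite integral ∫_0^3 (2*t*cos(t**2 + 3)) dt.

sin(12) - sin(3)

Let u = t**2 + 3, so du = 2*t dt. When t = 0, u = 3; when t = 3, u = 12.
The integral becomes ∫ cos(u) du from 3 to 12, with antiderivative sin(u).
Back in t: F(t) = sin(t**2 + 3).
Then F(3) - F(0) = (sin(12)) - (sin(3)) = sin(12) - sin(3).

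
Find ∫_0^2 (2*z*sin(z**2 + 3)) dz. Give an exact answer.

cos(3) - cos(7)

Let u = z**2 + 3, so du = 2*z dz. When z = 0, u = 3; when z = 2, u = 7.
The integral becomes ∫ sin(u) du from 3 to 7, with antiderivative -cos(u).
Back in z: F(z) = -cos(z**2 + 3).
Then F(2) - F(0) = (-cos(7)) - (-cos(3)) = cos(3) - cos(7).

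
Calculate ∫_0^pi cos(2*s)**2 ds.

pi/2

Use the identity cos^2(2*s) = (1 + cos(4*s))/2.
An antiderivative is F(s) = s/2 + sin(4*s)/8.
Then F(pi) - F(0) = (pi/2) - (0) = pi/2.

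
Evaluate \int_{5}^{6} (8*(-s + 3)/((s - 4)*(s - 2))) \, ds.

-12*log(2) + 4*log(3)

Factor the denominator: s**2 - 6*s + 8 = (s - 2)(s - 4).
Partial fractions: 8*(-s + 3)/((s - 4)*(s - 2)) = -4/(s - 2) - 4/(s - 4).
An antiderivative is F(s) = -4*log(s - 4) - 4*log(s - 2).
Then F(6) - F(5) = (-12*log(2)) - (-log(81)) = -12*log(2) + 4*log(3).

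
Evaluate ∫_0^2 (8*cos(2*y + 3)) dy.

-4*sin(3) + 4*sin(7)

Let u = 2*y + 3, so du = 2 dy. When y = 0, u = 3; when y = 2, u = 7.
The integral becomes 4·∫ cos(u) du from 3 to 7, with antiderivative 4*sin(u).
Back in y: F(y) = 4*sin(2*y + 3).
Then F(2) - F(0) = (4*sin(7)) - (4*sin(3)) = -4*sin(3) + 4*sin(7).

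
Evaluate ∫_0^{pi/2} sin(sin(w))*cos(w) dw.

1 - cos(1)

Let u = sin(w), so du = cos(w) dw. When w = 0, u = 0; when w = pi/2, u = 1.
The integral becomes ∫ sin(u) du from 0 to 1, with antiderivative -cos(u).
Back in w: F(w) = -cos(sin(w)).
Then F(pi/2) - F(0) = (-cos(1)) - (-1) = 1 - cos(1).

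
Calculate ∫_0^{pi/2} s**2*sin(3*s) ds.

-pi/9 - 2/27

Integrate by parts twice (u = s^2, dv = sin(3*s) ds).
An antiderivative is F(s) = -s**2*cos(3*s)/3 + 2*s*sin(3*s)/9 + 2*cos(3*s)/27.
Then F(pi/2) - F(0) = (-pi/9) - (2/27) = -pi/9 - 2/27.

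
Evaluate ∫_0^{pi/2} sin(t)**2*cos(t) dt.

1/3

Let u = sin(t), so du = cos(t) dt. When t = 0, u = 0; when t = pi/2, u = 1.
The integral becomes ∫ u**2 du from 0 to 1, with antiderivative u**3/3.
Back in t: F(t) = sin(t)**3/3.
Then F(pi/2) - F(0) = (1/3) - (0) = 1/3.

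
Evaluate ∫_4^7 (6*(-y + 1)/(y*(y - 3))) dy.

-2*log(7) - 4*log(2)

Factor the denominator: y**2 - 3*y = y(y - 3).
Partial fractions: 6*(-y + 1)/(y*(y - 3)) = -2/y - 4/(y - 3).
An antiderivative is F(y) = -2*log(y) - 4*log(y - 3).
Then F(7) - F(4) = (-8*log(2) - 2*log(7)) - (-log(16)) = -2*log(7) - 4*log(2).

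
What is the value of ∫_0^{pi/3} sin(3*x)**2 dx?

pi/6

Use the identity sin^2(3*x) = (1 - cos(6*x))/2.
An antiderivative is F(x) = x/2 - sin(6*x)/12.
Then F(pi/3) - F(0) = (pi/6) - (0) = pi/6.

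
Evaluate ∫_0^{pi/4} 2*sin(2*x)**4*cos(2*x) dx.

1/5

Let u = sin(2*x), so du = 2*cos(2*x) dx. When x = 0, u = 0; when x = pi/4, u = 1.
The integral becomes ∫ u**4 du from 0 to 1, with antiderivative u**5/5.
Back in x: F(x) = sin(2*x)**5/5.
Then F(pi/4) - F(0) = (1/5) - (0) = 1/5.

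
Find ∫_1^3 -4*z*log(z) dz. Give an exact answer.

8 - 18*log(3)

Integrate by parts once (u = ln z, dv = -4*z dz).
An antiderivative is F(z) = -z**2*(2*log(z) - 1).
Then F(3) - F(1) = (9 - 18*log(3)) - (1) = 8 - 18*log(3).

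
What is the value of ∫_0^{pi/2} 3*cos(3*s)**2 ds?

Use the identity cos^2(3*s) = (1 + cos(6*s))/2.
An antiderivative is F(s) = 3*s/2 + sin(6*s)/4.
Then F(pi/2) - F(0) = (3*pi/4) - (0) = 3*pi/4.

3*pi/4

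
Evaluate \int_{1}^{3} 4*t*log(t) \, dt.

Integrate by parts once (u = ln t, dv = 4*t dt).
An antiderivative is F(t) = t**2*(2*log(t) - 1).
Then F(3) - F(1) = (-9 + 18*log(3)) - (-1) = -8 + 18*log(3).

-8 + 18*log(3)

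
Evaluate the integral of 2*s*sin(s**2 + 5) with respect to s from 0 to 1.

-cos(6) + cos(5)

Let u = s**2 + 5, so du = 2*s ds. When s = 0, u = 5; when s = 1, u = 6.
The integral becomes ∫ sin(u) du from 5 to 6, with antiderivative -cos(u).
Back in s: F(s) = -cos(s**2 + 5).
Then F(1) - F(0) = (-cos(6)) - (-cos(5)) = -cos(6) + cos(5).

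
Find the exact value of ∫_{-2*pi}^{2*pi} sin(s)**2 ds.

2*pi

Use the identity sin^2(s) = (1 - cos(2*s))/2.
An antiderivative is F(s) = s/2 - sin(2*s)/4.
Then F(2*pi) - F(-2*pi) = (pi) - (-pi) = 2*pi.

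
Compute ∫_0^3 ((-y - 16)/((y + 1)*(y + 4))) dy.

Factor the denominator: y**2 + 5*y + 4 = (y + 4)(y + 1).
Partial fractions: (-y - 16)/((y + 1)*(y + 4)) = 4/(y + 4) - 5/(y + 1).
An antiderivative is F(y) = -5*log(y + 1) + 4*log(y + 4).
Then F(3) - F(0) = (-10*log(2) + 4*log(7)) - (8*log(2)) = -18*log(2) + 4*log(7).

-18*log(2) + 4*log(7)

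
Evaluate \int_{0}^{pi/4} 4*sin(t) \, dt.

4 - 2*sqrt(2)

An antiderivative is F(t) = -4*cos(t).
Then F(pi/4) - F(0) = (-2*sqrt(2)) - (-4) = 4 - 2*sqrt(2).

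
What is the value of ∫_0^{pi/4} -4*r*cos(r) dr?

Integrate by parts once (u = r, dv = -4*cos(r) dr).
An antiderivative is F(r) = -4*r*sin(r) - 4*cos(r).
Then F(pi/4) - F(0) = (sqrt(2)*(-4 - pi)/2) - (-4) = -2*sqrt(2) - sqrt(2)*pi/2 + 4.

-2*sqrt(2) - sqrt(2)*pi/2 + 4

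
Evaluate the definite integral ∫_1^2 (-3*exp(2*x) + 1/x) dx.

An antiderivative is F(x) = -3*exp(2*x)/2 + log(x).
Then F(2) - F(1) = (-3*exp(4)/2 + log(2)) - (-3*exp(2)/2) = -3*exp(4)/2 + log(2) + 3*exp(2)/2.

-3*exp(4)/2 + log(2) + 3*exp(2)/2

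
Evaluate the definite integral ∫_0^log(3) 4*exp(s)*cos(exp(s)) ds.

-4*sin(1) + 4*sin(3)

Let u = exp(s), so du = exp(s) ds. When s = 0, u = 1; when s = log(3), u = 3.
The integral becomes 4·∫ cos(u) du from 1 to 3, with antiderivative 4*sin(u).
Back in s: F(s) = 4*sin(exp(s)).
Then F(log(3)) - F(0) = (4*sin(3)) - (4*sin(1)) = -4*sin(1) + 4*sin(3).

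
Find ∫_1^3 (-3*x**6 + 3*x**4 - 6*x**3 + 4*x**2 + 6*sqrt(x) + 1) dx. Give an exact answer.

-92294/105 + 12*sqrt(3)

By the power rule, an antiderivative is F(x) = -3*x**7/7 + 3*x**5/5 - 3*x**4/2 + 4*x**(3/2) + 4*x**3/3 + x.
Then F(3) - F(1) = (-61179/70 + 12*sqrt(3)) - (1051/210) = -92294/105 + 12*sqrt(3).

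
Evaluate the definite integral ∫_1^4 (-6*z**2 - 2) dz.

By the power rule, an antiderivative is F(z) = -2*z**3 - 2*z.
Then F(4) - F(1) = (-136) - (-4) = -132.

-132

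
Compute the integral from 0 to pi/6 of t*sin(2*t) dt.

Integrate by parts once (u = t, dv = sin(2*t) dt).
An antiderivative is F(t) = -t*cos(2*t)/2 + sin(2*t)/4.
Then F(pi/6) - F(0) = (-pi/24 + sqrt(3)/8) - (0) = -pi/24 + sqrt(3)/8.

-pi/24 + sqrt(3)/8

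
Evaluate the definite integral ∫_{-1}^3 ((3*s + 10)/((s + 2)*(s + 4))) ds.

-log(3) + log(7) + 2*log(5)

Factor the denominator: s**2 + 6*s + 8 = (s + 4)(s + 2).
Partial fractions: (3*s + 10)/((s + 2)*(s + 4)) = 1/(s + 4) + 2/(s + 2).
An antiderivative is F(s) = 2*log(s + 2) + log(s + 4).
Then F(3) - F(-1) = (log(7) + 2*log(5)) - (log(3)) = -log(3) + log(7) + 2*log(5).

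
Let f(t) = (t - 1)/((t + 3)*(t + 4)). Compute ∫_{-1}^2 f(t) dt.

-4*log(5) + 9*log(2)

Factor the denominator: t**2 + 7*t + 12 = (t + 4)(t + 3).
Partial fractions: (t - 1)/((t + 3)*(t + 4)) = 5/(t + 4) - 4/(t + 3).
An antiderivative is F(t) = -4*log(t + 3) + 5*log(t + 4).
Then F(2) - F(-1) = (-4*log(5) + 5*log(2) + 5*log(3)) - (-4*log(2) + 5*log(3)) = -4*log(5) + 9*log(2).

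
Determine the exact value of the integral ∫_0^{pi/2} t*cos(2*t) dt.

-1/2

Integrate by parts once (u = t, dv = cos(2*t) dt).
An antiderivative is F(t) = t*sin(2*t)/2 + cos(2*t)/4.
Then F(pi/2) - F(0) = (-1/4) - (1/4) = -1/2.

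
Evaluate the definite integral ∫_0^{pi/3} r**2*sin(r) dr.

-1 - pi**2/18 + sqrt(3)*pi/3

Integrate by parts twice (u = r^2, dv = sin(r) dr).
An antiderivative is F(r) = -r**2*cos(r) + 2*r*sin(r) + 2*cos(r).
Then F(pi/3) - F(0) = (-pi**2/18 + 1 + sqrt(3)*pi/3) - (2) = -1 - pi**2/18 + sqrt(3)*pi/3.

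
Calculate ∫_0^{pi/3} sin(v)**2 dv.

Use the identity sin^2(v) = (1 - cos(2*v))/2.
An antiderivative is F(v) = v/2 - sin(2*v)/4.
Then F(pi/3) - F(0) = (-sqrt(3)/8 + pi/6) - (0) = -sqrt(3)/8 + pi/6.

-sqrt(3)/8 + pi/6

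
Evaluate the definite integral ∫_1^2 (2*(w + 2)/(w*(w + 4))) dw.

log(12/5)

Factor the denominator: w**2 + 4*w = (w + 4)w.
Partial fractions: 2*(w + 2)/(w*(w + 4)) = 1/(w + 4) + 1/w.
An antiderivative is F(w) = log(w) + log(w + 4).
Then F(2) - F(1) = (log(12)) - (log(5)) = log(12/5).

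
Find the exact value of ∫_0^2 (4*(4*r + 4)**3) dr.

5120

Let u = 4*r + 4, so du = 4 dr. When r = 0, u = 4; when r = 2, u = 12.
The integral becomes ∫ u**3 du from 4 to 12, with antiderivative u**4/4.
Back in r: F(r) = (4*r + 4)**4/4.
Then F(2) - F(0) = (5184) - (64) = 5120.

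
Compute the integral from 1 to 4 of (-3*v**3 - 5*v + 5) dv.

By the power rule, an antiderivative is F(v) = -3*v**4/4 - 5*v**2/2 + 5*v.
Then F(4) - F(1) = (-212) - (7/4) = -855/4.

-855/4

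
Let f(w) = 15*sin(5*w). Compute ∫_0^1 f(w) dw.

Let u = 5*w, so du = 5 dw. When w = 0, u = 0; when w = 1, u = 5.
The integral becomes 3·∫ sin(u) du from 0 to 5, with antiderivative -3*cos(u).
Back in w: F(w) = -3*cos(5*w).
Then F(1) - F(0) = (-3*cos(5)) - (-3) = 3 - 3*cos(5).

3 - 3*cos(5)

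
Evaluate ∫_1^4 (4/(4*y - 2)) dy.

An antiderivative is F(y) = log(4*y - 2).
Then F(4) - F(1) = (log(14)) - (log(2)) = log(7).

log(7)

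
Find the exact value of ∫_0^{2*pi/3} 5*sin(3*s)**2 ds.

Use the identity sin^2(3*s) = (1 - cos(6*s))/2.
An antiderivative is F(s) = 5*s/2 - 5*sin(6*s)/12.
Then F(2*pi/3) - F(0) = (5*pi/3) - (0) = 5*pi/3.

5*pi/3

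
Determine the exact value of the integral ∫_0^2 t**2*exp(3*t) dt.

Integrate by parts twice (u = t^2, dv = exp(3*t) dt).
An antiderivative is F(t) = (9*t**2 - 6*t + 2)*exp(3*t)/27.
Then F(2) - F(0) = (26*exp(6)/27) - (2/27) = -2/27 + 26*exp(6)/27.

-2/27 + 26*exp(6)/27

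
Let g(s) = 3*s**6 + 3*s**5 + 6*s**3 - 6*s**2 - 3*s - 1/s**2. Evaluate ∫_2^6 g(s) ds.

By the power rule, an antiderivative is F(s) = 3*s**7/7 + s**6/2 + 3*s**4/2 - 2*s**3 - 3*s**2/2 + 1/s.
Then F(6) - F(2) = (6079867/42) - (1251/14) = 3038057/21.

3038057/21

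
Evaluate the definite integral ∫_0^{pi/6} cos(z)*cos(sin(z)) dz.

sin(1/2)

Let u = sin(z), so du = cos(z) dz. When z = 0, u = 0; when z = pi/6, u = 1/2.
The integral becomes ∫ cos(u) du from 0 to 1/2, with antiderivative sin(u).
Back in z: F(z) = sin(sin(z)).
Then F(pi/6) - F(0) = (sin(1/2)) - (0) = sin(1/2).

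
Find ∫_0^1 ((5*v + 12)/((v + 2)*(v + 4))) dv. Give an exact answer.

-9*log(2) + log(3) + 4*log(5)

Factor the denominator: v**2 + 6*v + 8 = (v + 4)(v + 2).
Partial fractions: (5*v + 12)/((v + 2)*(v + 4)) = 4/(v + 4) + 1/(v + 2).
An antiderivative is F(v) = log(v + 2) + 4*log(v + 4).
Then F(1) - F(0) = (log(3) + 4*log(5)) - (9*log(2)) = -9*log(2) + log(3) + 4*log(5).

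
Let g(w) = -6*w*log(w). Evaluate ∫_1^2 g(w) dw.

9/2 - 12*log(2)

Integrate by parts once (u = ln w, dv = -6*w dw).
An antiderivative is F(w) = -3*w**2*(2*log(w) - 1)/2.
Then F(2) - F(1) = (6 - 12*log(2)) - (3/2) = 9/2 - 12*log(2).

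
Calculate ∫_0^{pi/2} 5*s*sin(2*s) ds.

Integrate by parts once (u = s, dv = 5*sin(2*s) ds).
An antiderivative is F(s) = -5*s*cos(2*s)/2 + 5*sin(2*s)/4.
Then F(pi/2) - F(0) = (5*pi/4) - (0) = 5*pi/4.

5*pi/4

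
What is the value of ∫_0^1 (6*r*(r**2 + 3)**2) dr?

Let u = r**2 + 3, so du = 2*r dr. When r = 0, u = 3; when r = 1, u = 4.
The integral becomes 3·∫ u**2 du from 3 to 4, with antiderivative u**3.
Back in r: F(r) = (r**2 + 3)**3.
Then F(1) - F(0) = (64) - (27) = 37.

37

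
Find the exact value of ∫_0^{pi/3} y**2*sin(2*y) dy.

Integrate by parts twice (u = y^2, dv = sin(2*y) dy).
An antiderivative is F(y) = -y**2*cos(2*y)/2 + y*sin(2*y)/2 + cos(2*y)/4.
Then F(pi/3) - F(0) = (-1/8 + pi**2/36 + sqrt(3)*pi/12) - (1/4) = -3/8 + pi**2/36 + sqrt(3)*pi/12.

-3/8 + pi**2/36 + sqrt(3)*pi/12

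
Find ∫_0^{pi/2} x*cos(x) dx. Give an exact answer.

-1 + pi/2

Integrate by parts once (u = x, dv = cos(x) dx).
An antiderivative is F(x) = x*sin(x) + cos(x).
Then F(pi/2) - F(0) = (pi/2) - (1) = -1 + pi/2.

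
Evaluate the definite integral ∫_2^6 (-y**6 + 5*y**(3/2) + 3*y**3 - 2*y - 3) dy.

By the power rule, an antiderivative is F(y) = -y**7/7 + 2*y**(5/2) + 3*y**4/4 - y**2 - 3*y.
Then F(6) - F(2) = (-273510/7 + 72*sqrt(6)) - (-114/7 + 8*sqrt(2)) = -273396/7 - 8*sqrt(2) + 72*sqrt(6).

-273396/7 - 8*sqrt(2) + 72*sqrt(6)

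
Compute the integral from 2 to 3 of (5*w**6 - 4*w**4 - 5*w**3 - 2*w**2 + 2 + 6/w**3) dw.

84729/70

By the power rule, an antiderivative is F(w) = 5*w**7/7 - 4*w**5/5 - 5*w**4/4 - 2*w**3/3 + 2*w - 3/w**2.
Then F(3) - F(2) = (526747/420) - (18373/420) = 84729/70.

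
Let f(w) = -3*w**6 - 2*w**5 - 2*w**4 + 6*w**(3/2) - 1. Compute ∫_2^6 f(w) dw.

By the power rule, an antiderivative is F(w) = -3*w**7/7 - w**6/3 + 12*w**(5/2)/5 - 2*w**5/5 - w.
Then F(6) - F(2) = (-4852434/35 + 432*sqrt(6)/5) - (-9554/105 + 48*sqrt(2)/5) = -14547748/105 - 48*sqrt(2)/5 + 432*sqrt(6)/5.

-14547748/105 - 48*sqrt(2)/5 + 432*sqrt(6)/5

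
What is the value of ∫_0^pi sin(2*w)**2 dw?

Use the identity sin^2(2*w) = (1 - cos(4*w))/2.
An antiderivative is F(w) = w/2 - sin(4*w)/8.
Then F(pi) - F(0) = (pi/2) - (0) = pi/2.

pi/2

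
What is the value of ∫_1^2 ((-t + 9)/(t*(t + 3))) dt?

Factor the denominator: t**2 + 3*t = (t + 3)t.
Partial fractions: (-t + 9)/(t*(t + 3)) = -4/(t + 3) + 3/t.
An antiderivative is F(t) = 3*log(t) - 4*log(t + 3).
Then F(2) - F(1) = (-4*log(5) + 3*log(2)) - (-8*log(2)) = -4*log(5) + 11*log(2).

-4*log(5) + 11*log(2)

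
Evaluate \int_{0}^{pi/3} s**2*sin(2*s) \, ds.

-3/8 + pi**2/36 + sqrt(3)*pi/12

Integrate by parts twice (u = s^2, dv = sin(2*s) ds).
An antiderivative is F(s) = -s**2*cos(2*s)/2 + s*sin(2*s)/2 + cos(2*s)/4.
Then F(pi/3) - F(0) = (-1/8 + pi**2/36 + sqrt(3)*pi/12) - (1/4) = -3/8 + pi**2/36 + sqrt(3)*pi/12.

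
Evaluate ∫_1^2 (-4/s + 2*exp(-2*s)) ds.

-4*log(2) - exp(-4) + exp(-2)

An antiderivative is F(s) = -4*log(s) - exp(-2*s).
Then F(2) - F(1) = (-4*log(2) - exp(-4)) - (-exp(-2)) = -4*log(2) - exp(-4) + exp(-2).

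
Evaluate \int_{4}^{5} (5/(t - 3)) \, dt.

An antiderivative is F(t) = 5*log(t - 3).
Then F(5) - F(4) = (log(32)) - (0) = log(32).

log(32)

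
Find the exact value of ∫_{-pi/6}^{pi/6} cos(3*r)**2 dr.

Use the identity cos^2(3*r) = (1 + cos(6*r))/2.
An antiderivative is F(r) = r/2 + sin(6*r)/12.
Then F(pi/6) - F(-pi/6) = (pi/12) - (-pi/12) = pi/6.

pi/6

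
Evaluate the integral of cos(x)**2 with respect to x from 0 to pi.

Use the identity cos^2(x) = (1 + cos(2*x))/2.
An antiderivative is F(x) = x/2 + sin(2*x)/4.
Then F(pi) - F(0) = (pi/2) - (0) = pi/2.

pi/2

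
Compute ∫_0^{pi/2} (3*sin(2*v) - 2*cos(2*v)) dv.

3

An antiderivative is F(v) = -sin(2*v) - 3*cos(2*v)/2.
Then F(pi/2) - F(0) = (3/2) - (-3/2) = 3.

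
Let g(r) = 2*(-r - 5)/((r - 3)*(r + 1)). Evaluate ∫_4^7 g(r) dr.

Factor the denominator: r**2 - 2*r - 3 = (r + 1)(r - 3).
Partial fractions: 2*(-r - 5)/((r - 3)*(r + 1)) = 2/(r + 1) - 4/(r - 3).
An antiderivative is F(r) = -4*log(r - 3) + 2*log(r + 1).
Then F(7) - F(4) = (-log(4)) - (log(25)) = -log(100).

-log(100)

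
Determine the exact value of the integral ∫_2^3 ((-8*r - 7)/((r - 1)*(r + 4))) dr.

-5*log(7) + 2*log(2) + 5*log(3)

Factor the denominator: r**2 + 3*r - 4 = (r + 4)(r - 1).
Partial fractions: (-8*r - 7)/((r - 1)*(r + 4)) = -5/(r + 4) - 3/(r - 1).
An antiderivative is F(r) = -3*log(r - 1) - 5*log(r + 4).
Then F(3) - F(2) = (-5*log(7) - 3*log(2)) - (-5*log(3) - 5*log(2)) = -5*log(7) + 2*log(2) + 5*log(3).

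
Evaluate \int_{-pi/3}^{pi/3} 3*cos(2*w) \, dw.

An antiderivative is F(w) = 3*sin(2*w)/2.
Then F(pi/3) - F(-pi/3) = (3*sqrt(3)/4) - (-3*sqrt(3)/4) = 3*sqrt(3)/2.

3*sqrt(3)/2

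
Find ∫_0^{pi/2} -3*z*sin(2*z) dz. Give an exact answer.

-3*pi/4

Integrate by parts once (u = z, dv = -3*sin(2*z) dz).
An antiderivative is F(z) = 3*z*cos(2*z)/2 - 3*sin(2*z)/4.
Then F(pi/2) - F(0) = (-3*pi/4) - (0) = -3*pi/4.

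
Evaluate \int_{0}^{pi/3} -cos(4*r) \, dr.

An antiderivative is F(r) = -sin(4*r)/4.
Then F(pi/3) - F(0) = (sqrt(3)/8) - (0) = sqrt(3)/8.

sqrt(3)/8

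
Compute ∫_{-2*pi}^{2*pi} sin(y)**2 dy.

Use the identity sin^2(y) = (1 - cos(2*y))/2.
An antiderivative is F(y) = y/2 - sin(2*y)/4.
Then F(2*pi) - F(-2*pi) = (pi) - (-pi) = 2*pi.

2*pi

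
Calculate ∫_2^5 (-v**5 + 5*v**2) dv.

-4797/2

By the power rule, an antiderivative is F(v) = -v**6/6 + 5*v**3/3.
Then F(5) - F(2) = (-14375/6) - (8/3) = -4797/2.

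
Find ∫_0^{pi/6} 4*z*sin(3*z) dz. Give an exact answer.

4/9

Integrate by parts once (u = z, dv = 4*sin(3*z) dz).
An antiderivative is F(z) = -4*z*cos(3*z)/3 + 4*sin(3*z)/9.
Then F(pi/6) - F(0) = (4/9) - (0) = 4/9.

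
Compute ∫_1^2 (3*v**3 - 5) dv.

25/4

By the power rule, an antiderivative is F(v) = 3*v**4/4 - 5*v.
Then F(2) - F(1) = (2) - (-17/4) = 25/4.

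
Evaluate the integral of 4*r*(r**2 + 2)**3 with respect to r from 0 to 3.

14625/2

Let u = r**2 + 2, so du = 2*r dr. When r = 0, u = 2; when r = 3, u = 11.
The integral becomes 2·∫ u**3 du from 2 to 11, with antiderivative u**4/2.
Back in r: F(r) = (r**2 + 2)**4/2.
Then F(3) - F(0) = (14641/2) - (8) = 14625/2.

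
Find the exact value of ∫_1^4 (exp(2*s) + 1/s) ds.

An antiderivative is F(s) = exp(2*s)/2 + log(s).
Then F(4) - F(1) = (log(4) + exp(8)/2) - (exp(2)/2) = -exp(2)/2 + log(4) + exp(8)/2.

-exp(2)/2 + log(4) + exp(8)/2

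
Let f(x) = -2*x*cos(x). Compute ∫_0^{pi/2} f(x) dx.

2 - pi

Integrate by parts once (u = x, dv = -2*cos(x) dx).
An antiderivative is F(x) = -2*x*sin(x) - 2*cos(x).
Then F(pi/2) - F(0) = (-pi) - (-2) = 2 - pi.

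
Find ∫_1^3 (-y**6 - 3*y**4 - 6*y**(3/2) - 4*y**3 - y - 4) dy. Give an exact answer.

By the power rule, an antiderivative is F(y) = -y**7/7 - 12*y**(5/2)/5 - 3*y**5/5 - y**4 - y**2/2 - 4*y.
Then F(3) - F(1) = (-38901/70 - 108*sqrt(3)/5) - (-121/14) = -19148/35 - 108*sqrt(3)/5.

-19148/35 - 108*sqrt(3)/5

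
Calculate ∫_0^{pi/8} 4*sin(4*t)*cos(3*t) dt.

Use the identity sin(4*t)cos(3*t) = [sin(7*t) + sin(t)]/2.
An antiderivative is F(t) = -2*cos(t) - 2*cos(7*t)/7.
Then F(pi/8) - F(0) = (-6*sqrt(sqrt(2) + 2)/7) - (-16/7) = 16/7 - 6*sqrt(sqrt(2) + 2)/7.

16/7 - 6*sqrt(sqrt(2) + 2)/7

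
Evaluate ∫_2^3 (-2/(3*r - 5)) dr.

An antiderivative is F(r) = -2*log(3*r - 5)/3.
Then F(3) - F(2) = (-4*log(2)/3) - (0) = -4*log(2)/3.

-4*log(2)/3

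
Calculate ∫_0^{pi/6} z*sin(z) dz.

-sqrt(3)*pi/12 + 1/2

Integrate by parts once (u = z, dv = sin(z) dz).
An antiderivative is F(z) = -z*cos(z) + sin(z).
Then F(pi/6) - F(0) = (-sqrt(3)*pi/12 + 1/2) - (0) = -sqrt(3)*pi/12 + 1/2.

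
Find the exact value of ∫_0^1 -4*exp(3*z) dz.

An antiderivative is F(z) = -4*exp(3*z)/3.
Then F(1) - F(0) = (-4*exp(3)/3) - (-4/3) = 4/3 - 4*exp(3)/3.

4/3 - 4*exp(3)/3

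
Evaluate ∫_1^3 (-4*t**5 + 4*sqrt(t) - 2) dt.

-492 + 8*sqrt(3)

By the power rule, an antiderivative is F(t) = -2*t**6/3 + 8*t**(3/2)/3 - 2*t.
Then F(3) - F(1) = (-492 + 8*sqrt(3)) - (0) = -492 + 8*sqrt(3).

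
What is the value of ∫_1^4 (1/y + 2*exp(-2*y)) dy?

(-1 + exp(6) + log(4**exp(8)))*exp(-8)

An antiderivative is F(y) = log(y) - exp(-2*y).
Then F(4) - F(1) = ((-1 + log(4**exp(8)))*exp(-8)) - (-exp(-2)) = (-1 + exp(6) + log(4**exp(8)))*exp(-8).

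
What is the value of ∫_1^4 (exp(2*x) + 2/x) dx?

-exp(2)/2 + log(16) + exp(8)/2

An antiderivative is F(x) = exp(2*x)/2 + 2*log(x).
Then F(4) - F(1) = (log(16) + exp(8)/2) - (exp(2)/2) = -exp(2)/2 + log(16) + exp(8)/2.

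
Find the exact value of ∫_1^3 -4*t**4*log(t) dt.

968/25 - 972*log(3)/5

Integrate by parts once (u = ln t, dv = -4*t**4 dt).
An antiderivative is F(t) = -4*t**5*(5*log(t) - 1)/25.
Then F(3) - F(1) = (972/25 - 972*log(3)/5) - (4/25) = 968/25 - 972*log(3)/5.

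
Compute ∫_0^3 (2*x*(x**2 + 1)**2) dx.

Let u = x**2 + 1, so du = 2*x dx. When x = 0, u = 1; when x = 3, u = 10.
The integral becomes ∫ u**2 du from 1 to 10, with antiderivative u**3/3.
Back in x: F(x) = (x**2 + 1)**3/3.
Then F(3) - F(0) = (1000/3) - (1/3) = 333.

333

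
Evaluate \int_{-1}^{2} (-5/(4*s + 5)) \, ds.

An antiderivative is F(s) = -5*log(4*s + 5)/4.
Then F(2) - F(-1) = (-5*log(13)/4) - (0) = -5*log(13)/4.

-5*log(13)/4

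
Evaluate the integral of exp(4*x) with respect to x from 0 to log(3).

20

Let u = exp(x), so du = exp(x) dx. When x = 0, u = 1; when x = log(3), u = 3.
The integral becomes ∫ u**3 du from 1 to 3, with antiderivative u**4/4.
Back in x: F(x) = exp(4*x)/4.
Then F(log(3)) - F(0) = (81/4) - (1/4) = 20.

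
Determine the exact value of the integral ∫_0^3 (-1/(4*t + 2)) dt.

An antiderivative is F(t) = -log(4*t + 2)/4.
Then F(3) - F(0) = (-log(14)/4) - (-log(2)/4) = -log(14)/4 + log(2)/4.

-log(14)/4 + log(2)/4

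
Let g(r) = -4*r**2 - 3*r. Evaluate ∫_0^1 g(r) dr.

By the power rule, an antiderivative is F(r) = -4*r**3/3 - 3*r**2/2.
Then F(1) - F(0) = (-17/6) - (0) = -17/6.

-17/6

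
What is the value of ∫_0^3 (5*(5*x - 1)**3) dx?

Let u = 5*x - 1, so du = 5 dx. When x = 0, u = -1; when x = 3, u = 14.
The integral becomes ∫ u**3 du from -1 to 14, with antiderivative u**4/4.
Back in x: F(x) = (5*x - 1)**4/4.
Then F(3) - F(0) = (9604) - (1/4) = 38415/4.

38415/4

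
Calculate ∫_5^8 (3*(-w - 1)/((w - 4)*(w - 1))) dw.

-14*log(2) + 2*log(7)

Factor the denominator: w**2 - 5*w + 4 = (w - 1)(w - 4).
Partial fractions: 3*(-w - 1)/((w - 4)*(w - 1)) = 2/(w - 1) - 5/(w - 4).
An antiderivative is F(w) = -5*log(w - 4) + 2*log(w - 1).
Then F(8) - F(5) = (-10*log(2) + 2*log(7)) - (log(16)) = -14*log(2) + 2*log(7).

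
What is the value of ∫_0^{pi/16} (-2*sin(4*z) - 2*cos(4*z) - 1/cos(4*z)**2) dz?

An antiderivative is F(z) = -sin(4*z)/2 + cos(4*z)/2 - tan(4*z)/4.
Then F(pi/16) - F(0) = (-1/4) - (1/2) = -3/4.

-3/4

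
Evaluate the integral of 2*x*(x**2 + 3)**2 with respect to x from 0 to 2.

316/3

Let u = x**2 + 3, so du = 2*x dx. When x = 0, u = 3; when x = 2, u = 7.
The integral becomes ∫ u**2 du from 3 to 7, with antiderivative u**3/3.
Back in x: F(x) = (x**2 + 3)**3/3.
Then F(2) - F(0) = (343/3) - (9) = 316/3.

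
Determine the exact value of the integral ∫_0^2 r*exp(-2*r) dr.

Integrate by parts once (u = r, dv = exp(-2*r) dr).
An antiderivative is F(r) = (-2*r - 1)*exp(-2*r)/4.
Then F(2) - F(0) = (-5*exp(-4)/4) - (-1/4) = (-5 + exp(4))*exp(-4)/4.

(-5 + exp(4))*exp(-4)/4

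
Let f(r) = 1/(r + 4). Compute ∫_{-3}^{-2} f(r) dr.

log(2)

An antiderivative is F(r) = log(r + 4).
Then F(-2) - F(-3) = (log(2)) - (0) = log(2).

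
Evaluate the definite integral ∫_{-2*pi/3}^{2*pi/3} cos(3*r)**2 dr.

Use the identity cos^2(3*r) = (1 + cos(6*r))/2.
An antiderivative is F(r) = r/2 + sin(6*r)/12.
Then F(2*pi/3) - F(-2*pi/3) = (pi/3) - (-pi/3) = 2*pi/3.

2*pi/3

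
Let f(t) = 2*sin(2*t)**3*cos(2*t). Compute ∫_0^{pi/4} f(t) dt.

1/4

Let u = sin(2*t), so du = 2*cos(2*t) dt. When t = 0, u = 0; when t = pi/4, u = 1.
The integral becomes ∫ u**3 du from 0 to 1, with antiderivative u**4/4.
Back in t: F(t) = sin(2*t)**4/4.
Then F(pi/4) - F(0) = (1/4) - (0) = 1/4.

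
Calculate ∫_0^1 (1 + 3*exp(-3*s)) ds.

An antiderivative is F(s) = s - exp(-3*s).
Then F(1) - F(0) = (1 - exp(-3)) - (-1) = 2 - exp(-3).

2 - exp(-3)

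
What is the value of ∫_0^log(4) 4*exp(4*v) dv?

Let u = exp(v), so du = exp(v) dv. When v = 0, u = 1; when v = log(4), u = 4.
The integral becomes 4·∫ u**3 du from 1 to 4, with antiderivative u**4.
Back in v: F(v) = exp(4*v).
Then F(log(4)) - F(0) = (256) - (1) = 255.

255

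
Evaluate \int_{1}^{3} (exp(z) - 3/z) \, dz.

-log(27) - exp(1) + exp(3)

An antiderivative is F(z) = exp(z) - 3*log(z).
Then F(3) - F(1) = (-log(27) + exp(3)) - (exp(1)) = -log(27) - exp(1) + exp(3).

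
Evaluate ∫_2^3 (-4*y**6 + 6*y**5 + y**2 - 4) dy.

-10694/21

By the power rule, an antiderivative is F(y) = -4*y**7/7 + y**6 + y**3/3 - 4*y.
Then F(3) - F(2) = (-3666/7) - (-304/21) = -10694/21.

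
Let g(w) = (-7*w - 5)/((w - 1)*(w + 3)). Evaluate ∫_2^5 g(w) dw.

Factor the denominator: w**2 + 2*w - 3 = (w + 3)(w - 1).
Partial fractions: (-7*w - 5)/((w - 1)*(w + 3)) = -4/(w + 3) - 3/(w - 1).
An antiderivative is F(w) = -3*log(w - 1) - 4*log(w + 3).
Then F(5) - F(2) = (-18*log(2)) - (-4*log(5)) = -18*log(2) + 4*log(5).

-18*log(2) + 4*log(5)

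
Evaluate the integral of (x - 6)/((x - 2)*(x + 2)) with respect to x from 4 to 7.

Factor the denominator: x**2 - 4 = (x + 2)(x - 2).
Partial fractions: (x - 6)/((x - 2)*(x + 2)) = 2/(x + 2) - 1/(x - 2).
An antiderivative is F(x) = -log(x - 2) + 2*log(x + 2).
Then F(7) - F(4) = (log(81/5)) - (log(18)) = log(9/10).

log(9/10)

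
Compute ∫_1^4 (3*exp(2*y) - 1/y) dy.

An antiderivative is F(y) = 3*exp(2*y)/2 - log(y).
Then F(4) - F(1) = (-log(4) + 3*exp(8)/2) - (3*exp(2)/2) = -3*exp(2)/2 - log(4) + 3*exp(8)/2.

-3*exp(2)/2 - log(4) + 3*exp(8)/2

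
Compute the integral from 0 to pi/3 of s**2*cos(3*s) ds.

Integrate by parts twice (u = s^2, dv = cos(3*s) ds).
An antiderivative is F(s) = s**2*sin(3*s)/3 + 2*s*cos(3*s)/9 - 2*sin(3*s)/27.
Then F(pi/3) - F(0) = (-2*pi/27) - (0) = -2*pi/27.

-2*pi/27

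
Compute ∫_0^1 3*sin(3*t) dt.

1 - cos(3)

Let u = 3*t, so du = 3 dt. When t = 0, u = 0; when t = 1, u = 3.
The integral becomes ∫ sin(u) du from 0 to 3, with antiderivative -cos(u).
Back in t: F(t) = -cos(3*t).
Then F(1) - F(0) = (-cos(3)) - (-1) = 1 - cos(3).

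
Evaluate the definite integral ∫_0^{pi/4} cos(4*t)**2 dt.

pi/8

Use the identity cos^2(4*t) = (1 + cos(8*t))/2.
An antiderivative is F(t) = t/2 + sin(8*t)/16.
Then F(pi/4) - F(0) = (pi/8) - (0) = pi/8.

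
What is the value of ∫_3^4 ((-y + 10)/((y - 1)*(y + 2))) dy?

-7*log(2) - log(3) + 4*log(5)

Factor the denominator: y**2 + y - 2 = (y + 2)(y - 1).
Partial fractions: (-y + 10)/((y - 1)*(y + 2)) = -4/(y + 2) + 3/(y - 1).
An antiderivative is F(y) = 3*log(y - 1) - 4*log(y + 2).
Then F(4) - F(3) = (-log(48)) - (-4*log(5) + 3*log(2)) = -7*log(2) - log(3) + 4*log(5).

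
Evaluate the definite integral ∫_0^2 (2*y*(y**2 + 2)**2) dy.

208/3

Let u = y**2 + 2, so du = 2*y dy. When y = 0, u = 2; when y = 2, u = 6.
The integral becomes ∫ u**2 du from 2 to 6, with antiderivative u**3/3.
Back in y: F(y) = (y**2 + 2)**3/3.
Then F(2) - F(0) = (72) - (8/3) = 208/3.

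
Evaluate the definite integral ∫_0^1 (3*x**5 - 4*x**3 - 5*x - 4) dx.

-7

By the power rule, an antiderivative is F(x) = x**6/2 - x**4 - 5*x**2/2 - 4*x.
Then F(1) - F(0) = (-7) - (0) = -7.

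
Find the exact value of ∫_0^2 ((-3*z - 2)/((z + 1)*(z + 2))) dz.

log(3/16)

Factor the denominator: z**2 + 3*z + 2 = (z + 2)(z + 1).
Partial fractions: (-3*z - 2)/((z + 1)*(z + 2)) = -4/(z + 2) + 1/(z + 1).
An antiderivative is F(z) = log(z + 1) - 4*log(z + 2).
Then F(2) - F(0) = (-8*log(2) + log(3)) - (-log(16)) = log(3/16).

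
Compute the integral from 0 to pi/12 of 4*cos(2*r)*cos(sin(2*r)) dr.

2*sin(1/2)

Let u = sin(2*r), so du = 2*cos(2*r) dr. When r = 0, u = 0; when r = pi/12, u = 1/2.
The integral becomes 2·∫ cos(u) du from 0 to 1/2, with antiderivative 2*sin(u).
Back in r: F(r) = 2*sin(sin(2*r)).
Then F(pi/12) - F(0) = (2*sin(1/2)) - (0) = 2*sin(1/2).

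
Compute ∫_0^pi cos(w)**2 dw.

pi/2

Use the identity cos^2(w) = (1 + cos(2*w))/2.
An antiderivative is F(w) = w/2 + sin(2*w)/4.
Then F(pi) - F(0) = (pi/2) - (0) = pi/2.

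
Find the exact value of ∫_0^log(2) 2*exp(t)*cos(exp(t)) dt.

Let u = exp(t), so du = exp(t) dt. When t = 0, u = 1; when t = log(2), u = 2.
The integral becomes 2·∫ cos(u) du from 1 to 2, with antiderivative 2*sin(u).
Back in t: F(t) = 2*sin(exp(t)).
Then F(log(2)) - F(0) = (2*sin(2)) - (2*sin(1)) = -2*sin(1) + 2*sin(2).

-2*sin(1) + 2*sin(2)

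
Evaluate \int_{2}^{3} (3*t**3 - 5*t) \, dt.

By the power rule, an antiderivative is F(t) = 3*t**4/4 - 5*t**2/2.
Then F(3) - F(2) = (153/4) - (2) = 145/4.

145/4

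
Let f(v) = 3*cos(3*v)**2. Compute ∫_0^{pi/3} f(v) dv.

Use the identity cos^2(3*v) = (1 + cos(6*v))/2.
An antiderivative is F(v) = 3*v/2 + sin(6*v)/4.
Then F(pi/3) - F(0) = (pi/2) - (0) = pi/2.

pi/2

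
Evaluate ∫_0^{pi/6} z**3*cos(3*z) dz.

Integrate by parts 3 times (u = z^3, dv = cos(3*z) dz).
An antiderivative is F(z) = z**3*sin(3*z)/3 + z**2*cos(3*z)/3 - 2*z*sin(3*z)/9 - 2*cos(3*z)/27.
Then F(pi/6) - F(0) = (pi*(-24 + pi**2)/648) - (-2/27) = -pi/27 + pi**3/648 + 2/27.

-pi/27 + pi**3/648 + 2/27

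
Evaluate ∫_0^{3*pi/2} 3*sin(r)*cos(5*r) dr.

1/2

Use the identity sin(r)cos(5*r) = [sin(6*r) + sin(-4*r)]/2.
An antiderivative is F(r) = 3*cos(4*r)/8 - cos(6*r)/4.
Then F(3*pi/2) - F(0) = (5/8) - (1/8) = 1/2.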